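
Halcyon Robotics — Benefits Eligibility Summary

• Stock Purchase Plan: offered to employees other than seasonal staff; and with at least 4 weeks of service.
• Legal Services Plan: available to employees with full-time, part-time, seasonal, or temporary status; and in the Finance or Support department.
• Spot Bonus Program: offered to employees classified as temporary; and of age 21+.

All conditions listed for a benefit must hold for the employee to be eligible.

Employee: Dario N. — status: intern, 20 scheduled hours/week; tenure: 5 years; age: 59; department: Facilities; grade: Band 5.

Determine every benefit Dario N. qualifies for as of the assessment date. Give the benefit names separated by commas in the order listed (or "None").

Stock Purchase Plan — status intern ✓ (not excluded); service 5 years ≥ 4 weeks (≈28 days) ✓ → eligible.
Legal Services Plan — status intern ✗ (requires full-time, part-time, seasonal, or temporary) → not eligible.
Spot Bonus Program — status intern ✗ (requires temporary) → not eligible.

Stock Purchase Plan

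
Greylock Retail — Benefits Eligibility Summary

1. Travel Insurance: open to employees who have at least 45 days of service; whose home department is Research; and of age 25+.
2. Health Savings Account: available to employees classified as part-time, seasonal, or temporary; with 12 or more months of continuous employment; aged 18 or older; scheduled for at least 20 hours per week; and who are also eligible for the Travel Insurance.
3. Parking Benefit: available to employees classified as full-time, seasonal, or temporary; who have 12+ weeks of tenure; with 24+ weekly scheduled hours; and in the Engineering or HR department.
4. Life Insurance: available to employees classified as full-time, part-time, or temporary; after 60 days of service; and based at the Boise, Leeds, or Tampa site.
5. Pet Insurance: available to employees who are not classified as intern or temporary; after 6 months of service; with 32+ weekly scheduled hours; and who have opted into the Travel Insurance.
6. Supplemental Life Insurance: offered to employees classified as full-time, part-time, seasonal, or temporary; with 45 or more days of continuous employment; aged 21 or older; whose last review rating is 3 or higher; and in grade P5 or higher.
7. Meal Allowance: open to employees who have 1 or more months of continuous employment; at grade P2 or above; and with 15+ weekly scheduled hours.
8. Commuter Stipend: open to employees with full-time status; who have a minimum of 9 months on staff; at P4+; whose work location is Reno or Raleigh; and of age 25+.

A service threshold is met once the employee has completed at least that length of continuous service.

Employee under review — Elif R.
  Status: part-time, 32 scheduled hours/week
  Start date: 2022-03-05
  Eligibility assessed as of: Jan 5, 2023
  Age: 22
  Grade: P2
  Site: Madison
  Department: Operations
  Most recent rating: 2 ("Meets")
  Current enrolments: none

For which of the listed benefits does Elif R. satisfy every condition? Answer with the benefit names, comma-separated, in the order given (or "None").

Meal Allowance

Service from 2022-03-05 to Jan 5, 2023: 306 days.
Travel Insurance — service 306 days ≥ 45 days ✓; dept Operations ✗ → not eligible.
Health Savings Account — status part-time ✓; service 306 days < 12 months (≈360 days) ✗ → not eligible.
Parking Benefit — status part-time ✗ (requires full-time, seasonal, or temporary) → not eligible.
Life Insurance — status part-time ✓; service 306 days ≥ 60 days ✓; site Madison ✗ (not Boise, Leeds, or Tampa) → not eligible.
Pet Insurance — status part-time ✓ (not excluded); service 306 days ≥ 6 months (≈180 days) ✓; 32 hrs/wk ≥ 32 ✓; not enrolled in Travel Insurance ✗ → not eligible.
Supplemental Life Insurance — status part-time ✓; service 306 days ≥ 45 days ✓; age 22 ≥ 21 ✓; rating 2 < 3 ✗ → not eligible.
Meal Allowance — service 306 days ≥ 1 month (≈30 days) ✓; grade P2 ≥ P2 ✓; 32 hrs/wk ≥ 15 ✓ → eligible.
Commuter Stipend — status part-time ✗ (requires full-time) → not eligible.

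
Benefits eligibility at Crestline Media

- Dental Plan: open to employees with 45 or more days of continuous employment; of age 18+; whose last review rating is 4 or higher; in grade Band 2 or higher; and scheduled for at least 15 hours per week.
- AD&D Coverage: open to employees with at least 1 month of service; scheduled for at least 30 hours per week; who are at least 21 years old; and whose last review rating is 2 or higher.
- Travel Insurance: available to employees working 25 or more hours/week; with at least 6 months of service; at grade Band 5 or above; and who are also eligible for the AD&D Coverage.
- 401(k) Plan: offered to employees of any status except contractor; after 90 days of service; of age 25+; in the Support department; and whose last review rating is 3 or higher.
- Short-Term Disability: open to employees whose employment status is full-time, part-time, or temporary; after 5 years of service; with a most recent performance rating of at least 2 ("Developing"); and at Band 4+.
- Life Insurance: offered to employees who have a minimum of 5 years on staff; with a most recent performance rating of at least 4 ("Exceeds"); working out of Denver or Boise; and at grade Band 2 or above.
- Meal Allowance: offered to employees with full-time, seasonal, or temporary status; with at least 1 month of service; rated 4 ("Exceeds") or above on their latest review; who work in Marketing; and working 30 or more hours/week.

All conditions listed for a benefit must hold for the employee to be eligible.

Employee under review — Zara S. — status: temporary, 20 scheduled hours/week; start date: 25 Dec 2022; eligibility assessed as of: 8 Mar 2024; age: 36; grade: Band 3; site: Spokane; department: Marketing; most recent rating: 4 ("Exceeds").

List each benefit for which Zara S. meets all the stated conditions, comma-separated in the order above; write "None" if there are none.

Service from 25 Dec 2022 to 8 Mar 2024: 439 days.
Dental Plan — service 439 days ≥ 45 days ✓; age 36 ≥ 18 ✓; rating 4 ≥ 4 ✓; grade Band 3 ≥ Band 2 ✓; 20 hrs/wk ≥ 15 ✓ → eligible.
AD&D Coverage — service 439 days ≥ 1 month (≈30 days) ✓; 20 hrs/wk < 30 ✗ → not eligible.
Travel Insurance — 20 hrs/wk < 25 ✗ → not eligible.
401(k) Plan — status temporary ✓ (not excluded); service 439 days ≥ 90 days ✓; age 36 ≥ 25 ✓; dept Marketing ✗ → not eligible.
Short-Term Disability — status temporary ✓; service 439 days < 5 years (≈1825 days) ✗ → not eligible.
Life Insurance — service 439 days < 5 years (≈1825 days) ✗ → not eligible.
Meal Allowance — status temporary ✓; service 439 days ≥ 1 month (≈30 days) ✓; rating 4 ≥ 4 ✓; dept Marketing ✓; 20 hrs/wk < 30 ✗ → not eligible.

Dental Plan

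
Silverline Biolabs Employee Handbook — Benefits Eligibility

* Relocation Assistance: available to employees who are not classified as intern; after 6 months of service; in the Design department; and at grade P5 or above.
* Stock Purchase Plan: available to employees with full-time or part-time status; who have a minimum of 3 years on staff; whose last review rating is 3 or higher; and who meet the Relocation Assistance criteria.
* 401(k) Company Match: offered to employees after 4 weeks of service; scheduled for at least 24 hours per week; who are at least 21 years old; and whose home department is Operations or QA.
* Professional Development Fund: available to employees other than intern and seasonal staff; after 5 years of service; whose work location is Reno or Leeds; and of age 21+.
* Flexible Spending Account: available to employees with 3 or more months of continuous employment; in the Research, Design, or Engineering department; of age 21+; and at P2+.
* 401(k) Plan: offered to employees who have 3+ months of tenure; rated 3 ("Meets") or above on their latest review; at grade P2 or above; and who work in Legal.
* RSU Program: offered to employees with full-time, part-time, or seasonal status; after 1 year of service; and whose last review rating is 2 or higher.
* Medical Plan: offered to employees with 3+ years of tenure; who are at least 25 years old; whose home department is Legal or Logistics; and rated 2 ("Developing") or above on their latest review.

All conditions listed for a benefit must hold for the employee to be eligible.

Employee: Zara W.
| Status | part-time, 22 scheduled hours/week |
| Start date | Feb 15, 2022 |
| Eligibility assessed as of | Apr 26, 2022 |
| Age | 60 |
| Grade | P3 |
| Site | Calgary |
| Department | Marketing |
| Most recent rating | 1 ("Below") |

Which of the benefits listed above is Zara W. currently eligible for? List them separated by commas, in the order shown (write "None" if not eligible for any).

Service from Feb 15, 2022 to Apr 26, 2022: 70 days.
Relocation Assistance — status part-time ✓ (not excluded); service 70 days < 6 months (≈180 days) ✗ → not eligible.
Stock Purchase Plan — status part-time ✓; service 70 days < 3 years (≈1095 days) ✗ → not eligible.
401(k) Company Match — service 70 days ≥ 4 weeks (≈28 days) ✓; 22 hrs/wk < 24 ✗ → not eligible.
Professional Development Fund — status part-time ✓ (not excluded); service 70 days < 5 years (≈1825 days) ✗ → not eligible.
Flexible Spending Account — service 70 days < 3 months (≈90 days) ✗ → not eligible.
401(k) Plan — service 70 days < 3 months (≈90 days) ✗ → not eligible.
RSU Program — status part-time ✓; service 70 days < 1 year (≈365 days) ✗ → not eligible.
Medical Plan — service 70 days < 3 years (≈1095 days) ✗ → not eligible.

None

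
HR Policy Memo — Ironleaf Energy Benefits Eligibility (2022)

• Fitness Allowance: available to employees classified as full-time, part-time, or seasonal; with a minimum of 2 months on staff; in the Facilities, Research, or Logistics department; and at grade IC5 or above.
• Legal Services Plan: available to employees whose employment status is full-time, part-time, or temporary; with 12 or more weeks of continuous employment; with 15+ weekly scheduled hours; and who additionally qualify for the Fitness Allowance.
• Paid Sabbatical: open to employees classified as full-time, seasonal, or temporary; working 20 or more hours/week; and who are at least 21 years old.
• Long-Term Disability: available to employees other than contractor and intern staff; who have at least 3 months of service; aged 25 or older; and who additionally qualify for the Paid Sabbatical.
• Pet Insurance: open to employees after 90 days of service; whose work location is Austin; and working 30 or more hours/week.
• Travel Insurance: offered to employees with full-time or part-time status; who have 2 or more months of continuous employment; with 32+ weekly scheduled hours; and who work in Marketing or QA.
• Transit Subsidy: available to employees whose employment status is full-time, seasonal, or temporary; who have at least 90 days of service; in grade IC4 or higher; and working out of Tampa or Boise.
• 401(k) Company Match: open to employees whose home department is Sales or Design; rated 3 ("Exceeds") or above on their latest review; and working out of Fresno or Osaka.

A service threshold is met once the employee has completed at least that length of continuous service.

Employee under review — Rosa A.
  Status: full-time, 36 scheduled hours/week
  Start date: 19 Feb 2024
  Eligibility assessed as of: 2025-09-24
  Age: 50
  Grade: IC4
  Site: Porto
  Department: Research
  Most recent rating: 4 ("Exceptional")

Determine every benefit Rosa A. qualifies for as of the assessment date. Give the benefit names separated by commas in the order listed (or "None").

Paid Sabbatical, Long-Term Disability

Service from 19 Feb 2024 to 2025-09-24: 583 days.
Fitness Allowance — status full-time ✓; service 583 days ≥ 2 months (≈60 days) ✓; dept Research ✓; grade IC4 < IC5 ✗ → not eligible.
Legal Services Plan — status full-time ✓; service 583 days ≥ 12 weeks (≈84 days) ✓; 36 hrs/wk ≥ 15 ✓; not eligible for Fitness Allowance ✗ → not eligible.
Paid Sabbatical — status full-time ✓; 36 hrs/wk ≥ 20 ✓; age 50 ≥ 21 ✓ → eligible.
Long-Term Disability — status full-time ✓ (not excluded); service 583 days ≥ 3 months (≈90 days) ✓; age 50 ≥ 25 ✓; eligible for Paid Sabbatical ✓ → eligible.
Pet Insurance — service 583 days ≥ 90 days ✓; site Porto ✗ (not Austin) → not eligible.
Travel Insurance — status full-time ✓; service 583 days ≥ 2 months (≈60 days) ✓; 36 hrs/wk ≥ 32 ✓; dept Research ✗ → not eligible.
Transit Subsidy — status full-time ✓; service 583 days ≥ 90 days ✓; grade IC4 ≥ IC4 ✓; site Porto ✗ (not Tampa or Boise) → not eligible.
401(k) Company Match — dept Research ✗ → not eligible.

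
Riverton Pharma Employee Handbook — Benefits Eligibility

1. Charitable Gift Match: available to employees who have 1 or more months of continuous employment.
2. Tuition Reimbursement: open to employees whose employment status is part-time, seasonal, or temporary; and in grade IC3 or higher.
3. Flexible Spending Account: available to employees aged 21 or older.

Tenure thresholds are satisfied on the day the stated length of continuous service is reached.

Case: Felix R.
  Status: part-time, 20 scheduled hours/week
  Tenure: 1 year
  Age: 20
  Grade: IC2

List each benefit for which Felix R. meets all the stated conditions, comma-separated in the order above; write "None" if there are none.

Charitable Gift Match

Charitable Gift Match — service 1 year ≥ 1 month (≈30 days) ✓ → eligible.
Tuition Reimbursement — status part-time ✓; grade IC2 < IC3 ✗ → not eligible.
Flexible Spending Account — age 20 < 21 ✗ → not eligible.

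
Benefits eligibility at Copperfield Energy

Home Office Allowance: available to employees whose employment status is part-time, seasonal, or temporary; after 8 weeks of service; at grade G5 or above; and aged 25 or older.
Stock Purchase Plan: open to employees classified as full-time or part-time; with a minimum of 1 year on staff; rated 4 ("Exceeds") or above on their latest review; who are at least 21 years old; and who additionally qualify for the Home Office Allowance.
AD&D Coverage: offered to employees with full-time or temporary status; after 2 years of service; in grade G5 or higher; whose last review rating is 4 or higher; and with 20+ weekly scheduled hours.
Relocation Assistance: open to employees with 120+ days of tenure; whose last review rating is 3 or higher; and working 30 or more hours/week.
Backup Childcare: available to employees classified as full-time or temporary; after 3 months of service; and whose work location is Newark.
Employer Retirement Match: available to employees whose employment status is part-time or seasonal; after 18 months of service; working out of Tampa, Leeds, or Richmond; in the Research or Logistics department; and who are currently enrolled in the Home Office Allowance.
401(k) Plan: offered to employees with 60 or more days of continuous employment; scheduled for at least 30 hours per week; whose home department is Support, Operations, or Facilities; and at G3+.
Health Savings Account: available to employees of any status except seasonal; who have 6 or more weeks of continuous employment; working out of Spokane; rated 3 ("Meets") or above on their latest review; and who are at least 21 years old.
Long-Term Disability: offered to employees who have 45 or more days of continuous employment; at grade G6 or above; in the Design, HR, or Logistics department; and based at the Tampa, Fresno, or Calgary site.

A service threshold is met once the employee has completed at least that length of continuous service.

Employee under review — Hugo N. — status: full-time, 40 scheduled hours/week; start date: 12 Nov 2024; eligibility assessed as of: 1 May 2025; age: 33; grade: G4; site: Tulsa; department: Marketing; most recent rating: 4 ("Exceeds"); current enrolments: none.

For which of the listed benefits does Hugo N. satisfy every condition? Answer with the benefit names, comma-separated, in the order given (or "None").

Relocation Assistance

Service from 12 Nov 2024 to 1 May 2025: 170 days.
Home Office Allowance — status full-time ✗ (requires part-time, seasonal, or temporary) → not eligible.
Stock Purchase Plan — status full-time ✓; service 170 days < 1 year (≈365 days) ✗ → not eligible.
AD&D Coverage — status full-time ✓; service 170 days < 2 years (≈730 days) ✗ → not eligible.
Relocation Assistance — service 170 days ≥ 120 days ✓; rating 4 ≥ 3 ✓; 40 hrs/wk ≥ 30 ✓ → eligible.
Backup Childcare — status full-time ✓; service 170 days ≥ 3 months (≈90 days) ✓; site Tulsa ✗ (not Newark) → not eligible.
Employer Retirement Match — status full-time ✗ (requires part-time or seasonal) → not eligible.
401(k) Plan — service 170 days ≥ 60 days ✓; 40 hrs/wk ≥ 30 ✓; dept Marketing ✗ → not eligible.
Health Savings Account — status full-time ✓ (not excluded); service 170 days ≥ 6 weeks (≈42 days) ✓; site Tulsa ✗ (not Spokane) → not eligible.
Long-Term Disability — service 170 days ≥ 45 days ✓; grade G4 < G6 ✗ → not eligible.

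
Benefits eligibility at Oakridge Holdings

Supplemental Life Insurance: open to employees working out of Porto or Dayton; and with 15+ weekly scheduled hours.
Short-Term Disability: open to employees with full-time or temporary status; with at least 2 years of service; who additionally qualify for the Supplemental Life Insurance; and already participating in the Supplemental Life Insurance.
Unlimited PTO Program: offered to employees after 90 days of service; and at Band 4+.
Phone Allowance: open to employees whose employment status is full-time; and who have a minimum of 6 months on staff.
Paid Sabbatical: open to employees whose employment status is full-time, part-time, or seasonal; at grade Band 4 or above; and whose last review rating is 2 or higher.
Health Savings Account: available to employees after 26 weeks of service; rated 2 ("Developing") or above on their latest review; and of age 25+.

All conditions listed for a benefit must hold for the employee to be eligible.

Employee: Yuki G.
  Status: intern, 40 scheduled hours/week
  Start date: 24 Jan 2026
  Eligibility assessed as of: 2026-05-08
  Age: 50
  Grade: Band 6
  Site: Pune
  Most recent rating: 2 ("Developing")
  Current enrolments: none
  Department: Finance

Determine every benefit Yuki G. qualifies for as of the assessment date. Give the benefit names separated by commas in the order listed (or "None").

Service from 24 Jan 2026 to 2026-05-08: 104 days.
Supplemental Life Insurance — site Pune ✗ (not Porto or Dayton) → not eligible.
Short-Term Disability — status intern ✗ (requires full-time or temporary) → not eligible.
Unlimited PTO Program — service 104 days ≥ 90 days ✓; grade Band 6 ≥ Band 4 ✓ → eligible.
Phone Allowance — status intern ✗ (requires full-time) → not eligible.
Paid Sabbatical — status intern ✗ (requires full-time, part-time, or seasonal) → not eligible.
Health Savings Account — service 104 days < 26 weeks (≈182 days) ✗ → not eligible.

Unlimited PTO Program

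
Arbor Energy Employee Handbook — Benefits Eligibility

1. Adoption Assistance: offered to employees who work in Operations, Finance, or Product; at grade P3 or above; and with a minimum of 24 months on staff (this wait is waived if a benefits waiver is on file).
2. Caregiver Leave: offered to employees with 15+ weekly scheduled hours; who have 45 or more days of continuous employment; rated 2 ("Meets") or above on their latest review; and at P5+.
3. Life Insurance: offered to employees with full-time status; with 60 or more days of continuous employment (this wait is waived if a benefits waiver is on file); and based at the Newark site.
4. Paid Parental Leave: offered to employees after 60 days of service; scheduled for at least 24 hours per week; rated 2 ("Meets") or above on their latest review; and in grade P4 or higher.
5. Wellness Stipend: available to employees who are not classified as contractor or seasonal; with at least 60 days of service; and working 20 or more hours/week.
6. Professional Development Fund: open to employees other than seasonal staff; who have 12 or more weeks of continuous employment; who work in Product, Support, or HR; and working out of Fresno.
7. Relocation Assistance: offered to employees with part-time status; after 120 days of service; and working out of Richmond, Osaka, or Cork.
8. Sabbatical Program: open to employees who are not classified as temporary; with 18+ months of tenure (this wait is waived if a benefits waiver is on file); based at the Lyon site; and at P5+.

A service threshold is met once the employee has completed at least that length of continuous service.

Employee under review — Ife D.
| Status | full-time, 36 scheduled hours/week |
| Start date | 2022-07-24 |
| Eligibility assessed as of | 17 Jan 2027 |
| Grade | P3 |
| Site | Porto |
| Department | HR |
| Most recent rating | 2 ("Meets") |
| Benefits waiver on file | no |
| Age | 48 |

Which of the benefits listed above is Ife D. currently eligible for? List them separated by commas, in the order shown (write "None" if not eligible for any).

Service from 2022-07-24 to 17 Jan 2027: 1638 days.
Adoption Assistance — dept HR ✗ → not eligible.
Caregiver Leave — 36 hrs/wk ≥ 15 ✓; service 1638 days ≥ 45 days ✓; rating 2 ≥ 2 ✓; grade P3 < P5 ✗ → not eligible.
Life Insurance — status full-time ✓; no waiver, service 1638 days ≥ 60 days ✓; site Porto ✗ (not Newark) → not eligible.
Paid Parental Leave — service 1638 days ≥ 60 days ✓; 36 hrs/wk ≥ 24 ✓; rating 2 ≥ 2 ✓; grade P3 < P4 ✗ → not eligible.
Wellness Stipend — status full-time ✓ (not excluded); service 1638 days ≥ 60 days ✓; 36 hrs/wk ≥ 20 ✓ → eligible.
Professional Development Fund — status full-time ✓ (not excluded); service 1638 days ≥ 12 weeks (≈84 days) ✓; dept HR ✓; site Porto ✗ (not Fresno) → not eligible.
Relocation Assistance — status full-time ✗ (requires part-time) → not eligible.
Sabbatical Program — status full-time ✓ (not excluded); no waiver, service 1638 days ≥ 18 months (≈540 days) ✓; site Porto ✗ (not Lyon) → not eligible.

Wellness Stipend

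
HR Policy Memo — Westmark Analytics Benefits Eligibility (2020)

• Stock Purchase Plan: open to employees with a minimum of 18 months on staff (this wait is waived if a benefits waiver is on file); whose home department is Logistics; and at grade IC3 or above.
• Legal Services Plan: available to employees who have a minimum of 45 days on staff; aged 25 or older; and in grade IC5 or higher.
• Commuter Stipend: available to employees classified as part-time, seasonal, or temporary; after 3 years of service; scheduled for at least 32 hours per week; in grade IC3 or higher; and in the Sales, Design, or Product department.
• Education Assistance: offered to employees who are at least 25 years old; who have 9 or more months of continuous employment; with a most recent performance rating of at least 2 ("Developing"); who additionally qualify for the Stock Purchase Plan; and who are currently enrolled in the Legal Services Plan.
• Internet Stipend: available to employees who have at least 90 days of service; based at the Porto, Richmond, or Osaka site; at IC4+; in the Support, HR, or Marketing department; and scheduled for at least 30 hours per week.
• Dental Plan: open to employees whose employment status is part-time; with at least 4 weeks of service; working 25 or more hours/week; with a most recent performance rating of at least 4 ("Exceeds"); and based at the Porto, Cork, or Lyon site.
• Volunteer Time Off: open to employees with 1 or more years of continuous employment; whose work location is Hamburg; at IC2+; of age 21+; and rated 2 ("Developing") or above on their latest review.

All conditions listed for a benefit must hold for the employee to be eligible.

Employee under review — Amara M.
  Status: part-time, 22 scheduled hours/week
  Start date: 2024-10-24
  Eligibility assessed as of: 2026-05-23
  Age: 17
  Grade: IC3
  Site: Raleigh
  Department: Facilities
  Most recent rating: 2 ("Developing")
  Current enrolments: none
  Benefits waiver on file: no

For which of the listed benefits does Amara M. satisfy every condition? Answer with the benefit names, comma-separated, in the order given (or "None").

Service from 2024-10-24 to 2026-05-23: 576 days.
Stock Purchase Plan — no waiver, service 576 days ≥ 18 months (≈540 days) ✓; dept Facilities ✗ → not eligible.
Legal Services Plan — service 576 days ≥ 45 days ✓; age 17 < 25 ✗ → not eligible.
Commuter Stipend — status part-time ✓; service 576 days < 3 years (≈1095 days) ✗ → not eligible.
Education Assistance — age 17 < 25 ✗ → not eligible.
Internet Stipend — service 576 days ≥ 90 days ✓; site Raleigh ✗ (not Porto, Richmond, or Osaka) → not eligible.
Dental Plan — status part-time ✓; service 576 days ≥ 4 weeks (≈28 days) ✓; 22 hrs/wk < 25 ✗ → not eligible.
Volunteer Time Off — service 576 days ≥ 1 year (≈365 days) ✓; site Raleigh ✗ (not Hamburg) → not eligible.

None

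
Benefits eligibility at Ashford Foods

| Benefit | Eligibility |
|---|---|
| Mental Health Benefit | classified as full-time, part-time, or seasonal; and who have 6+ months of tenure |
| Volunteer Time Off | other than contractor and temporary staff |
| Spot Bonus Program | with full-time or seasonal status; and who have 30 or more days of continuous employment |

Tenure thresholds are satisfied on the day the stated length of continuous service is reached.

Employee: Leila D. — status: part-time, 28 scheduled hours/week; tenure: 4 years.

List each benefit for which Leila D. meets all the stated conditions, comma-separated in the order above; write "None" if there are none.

Mental Health Benefit, Volunteer Time Off

Mental Health Benefit — status part-time ✓; service 4 years ≥ 6 months (≈180 days) ✓ → eligible.
Volunteer Time Off — status part-time ✓ (not excluded) → eligible.
Spot Bonus Program — status part-time ✗ (requires full-time or seasonal) → not eligible.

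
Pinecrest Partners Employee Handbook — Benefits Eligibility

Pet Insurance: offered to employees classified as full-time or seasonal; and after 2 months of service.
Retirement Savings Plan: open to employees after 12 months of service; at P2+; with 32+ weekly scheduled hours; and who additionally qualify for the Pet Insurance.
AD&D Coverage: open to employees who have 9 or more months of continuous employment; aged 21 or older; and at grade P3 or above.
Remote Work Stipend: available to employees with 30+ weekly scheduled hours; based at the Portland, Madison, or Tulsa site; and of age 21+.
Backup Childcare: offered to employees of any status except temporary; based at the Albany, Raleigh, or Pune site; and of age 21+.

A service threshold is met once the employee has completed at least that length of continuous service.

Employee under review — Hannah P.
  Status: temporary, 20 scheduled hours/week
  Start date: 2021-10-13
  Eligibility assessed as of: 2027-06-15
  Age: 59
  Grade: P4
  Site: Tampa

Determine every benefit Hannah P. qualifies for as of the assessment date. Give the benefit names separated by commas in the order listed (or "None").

Service from 2021-10-13 to 2027-06-15: 2071 days.
Pet Insurance — status temporary ✗ (requires full-time or seasonal) → not eligible.
Retirement Savings Plan — service 2071 days ≥ 12 months (≈360 days) ✓; grade P4 ≥ P2 ✓; 20 hrs/wk < 32 ✗ → not eligible.
AD&D Coverage — service 2071 days ≥ 9 months (≈270 days) ✓; age 59 ≥ 21 ✓; grade P4 ≥ P3 ✓ → eligible.
Remote Work Stipend — 20 hrs/wk < 30 ✗ → not eligible.
Backup Childcare — status temporary ✗ (excluded) → not eligible.

AD&D Coverage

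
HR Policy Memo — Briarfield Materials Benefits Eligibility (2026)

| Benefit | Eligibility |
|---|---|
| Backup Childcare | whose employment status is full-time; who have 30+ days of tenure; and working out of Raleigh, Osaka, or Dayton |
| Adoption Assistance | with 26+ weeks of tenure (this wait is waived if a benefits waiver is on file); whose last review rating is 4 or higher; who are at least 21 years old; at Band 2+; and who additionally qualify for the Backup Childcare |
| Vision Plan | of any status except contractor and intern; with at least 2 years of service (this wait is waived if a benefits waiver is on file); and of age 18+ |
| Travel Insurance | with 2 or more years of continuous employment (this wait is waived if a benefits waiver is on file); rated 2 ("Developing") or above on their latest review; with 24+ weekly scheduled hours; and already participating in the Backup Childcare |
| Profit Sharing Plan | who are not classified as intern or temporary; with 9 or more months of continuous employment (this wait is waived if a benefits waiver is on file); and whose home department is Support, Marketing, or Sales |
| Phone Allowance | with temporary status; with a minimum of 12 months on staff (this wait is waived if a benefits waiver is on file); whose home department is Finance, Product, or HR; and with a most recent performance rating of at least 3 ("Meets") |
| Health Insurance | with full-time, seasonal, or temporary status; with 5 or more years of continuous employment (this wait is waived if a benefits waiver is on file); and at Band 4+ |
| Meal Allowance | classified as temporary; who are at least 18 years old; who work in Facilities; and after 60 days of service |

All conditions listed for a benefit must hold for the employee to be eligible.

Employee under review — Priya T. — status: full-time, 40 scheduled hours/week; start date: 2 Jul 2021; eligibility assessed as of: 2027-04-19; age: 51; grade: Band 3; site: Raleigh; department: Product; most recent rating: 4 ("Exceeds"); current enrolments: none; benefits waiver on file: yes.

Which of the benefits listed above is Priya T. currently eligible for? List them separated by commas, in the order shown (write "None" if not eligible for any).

Service from 2 Jul 2021 to 2027-04-19: 2117 days.
Backup Childcare — status full-time ✓; service 2117 days ≥ 30 days ✓; site Raleigh ✓ → eligible.
Adoption Assistance — benefits waiver on file ✓; rating 4 ≥ 4 ✓; age 51 ≥ 21 ✓; grade Band 3 ≥ Band 2 ✓; eligible for Backup Childcare ✓ → eligible.
Vision Plan — status full-time ✓ (not excluded); benefits waiver on file ✓; age 51 ≥ 18 ✓ → eligible.
Travel Insurance — benefits waiver on file ✓; rating 4 ≥ 2 ✓; 40 hrs/wk ≥ 24 ✓; not enrolled in Backup Childcare ✗ → not eligible.
Profit Sharing Plan — status full-time ✓ (not excluded); benefits waiver on file ✓; dept Product ✗ → not eligible.
Phone Allowance — status full-time ✗ (requires temporary) → not eligible.
Health Insurance — status full-time ✓; benefits waiver on file ✓; grade Band 3 < Band 4 ✗ → not eligible.
Meal Allowance — status full-time ✗ (requires temporary) → not eligible.

Backup Childcare, Adoption Assistance, Vision Plan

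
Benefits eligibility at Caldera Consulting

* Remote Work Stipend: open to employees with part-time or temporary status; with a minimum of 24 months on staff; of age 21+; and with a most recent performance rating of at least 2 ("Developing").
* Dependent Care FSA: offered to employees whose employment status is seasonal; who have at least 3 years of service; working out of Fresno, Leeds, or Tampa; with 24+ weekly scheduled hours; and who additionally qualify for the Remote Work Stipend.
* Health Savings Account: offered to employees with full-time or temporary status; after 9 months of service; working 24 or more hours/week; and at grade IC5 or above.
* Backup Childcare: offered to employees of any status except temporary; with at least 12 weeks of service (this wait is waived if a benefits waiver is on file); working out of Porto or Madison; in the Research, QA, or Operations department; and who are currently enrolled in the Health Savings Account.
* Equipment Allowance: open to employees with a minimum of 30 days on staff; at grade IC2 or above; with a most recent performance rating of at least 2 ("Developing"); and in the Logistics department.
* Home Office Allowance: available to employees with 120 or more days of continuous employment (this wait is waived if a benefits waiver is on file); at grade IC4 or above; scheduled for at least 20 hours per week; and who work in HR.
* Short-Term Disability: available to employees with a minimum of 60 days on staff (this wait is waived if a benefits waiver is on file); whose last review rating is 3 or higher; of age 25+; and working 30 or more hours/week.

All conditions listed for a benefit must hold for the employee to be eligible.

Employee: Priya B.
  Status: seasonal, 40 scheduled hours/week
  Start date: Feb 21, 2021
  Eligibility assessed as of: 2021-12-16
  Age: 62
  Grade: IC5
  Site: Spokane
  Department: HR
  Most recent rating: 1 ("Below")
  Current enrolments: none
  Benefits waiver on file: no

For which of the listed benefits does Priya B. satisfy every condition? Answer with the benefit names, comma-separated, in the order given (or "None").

Home Office Allowance

Service from Feb 21, 2021 to 2021-12-16: 298 days.
Remote Work Stipend — status seasonal ✗ (requires part-time or temporary) → not eligible.
Dependent Care FSA — status seasonal ✓; service 298 days < 3 years (≈1095 days) ✗ → not eligible.
Health Savings Account — status seasonal ✗ (requires full-time or temporary) → not eligible.
Backup Childcare — status seasonal ✓ (not excluded); no waiver, service 298 days ≥ 12 weeks (≈84 days) ✓; site Spokane ✗ (not Porto or Madison) → not eligible.
Equipment Allowance — service 298 days ≥ 30 days ✓; grade IC5 ≥ IC2 ✓; rating 1 < 2 ✗ → not eligible.
Home Office Allowance — no waiver, service 298 days ≥ 120 days ✓; grade IC5 ≥ IC4 ✓; 40 hrs/wk ≥ 20 ✓; dept HR ✓ → eligible.
Short-Term Disability — no waiver, service 298 days ≥ 60 days ✓; rating 1 < 3 ✗ → not eligible.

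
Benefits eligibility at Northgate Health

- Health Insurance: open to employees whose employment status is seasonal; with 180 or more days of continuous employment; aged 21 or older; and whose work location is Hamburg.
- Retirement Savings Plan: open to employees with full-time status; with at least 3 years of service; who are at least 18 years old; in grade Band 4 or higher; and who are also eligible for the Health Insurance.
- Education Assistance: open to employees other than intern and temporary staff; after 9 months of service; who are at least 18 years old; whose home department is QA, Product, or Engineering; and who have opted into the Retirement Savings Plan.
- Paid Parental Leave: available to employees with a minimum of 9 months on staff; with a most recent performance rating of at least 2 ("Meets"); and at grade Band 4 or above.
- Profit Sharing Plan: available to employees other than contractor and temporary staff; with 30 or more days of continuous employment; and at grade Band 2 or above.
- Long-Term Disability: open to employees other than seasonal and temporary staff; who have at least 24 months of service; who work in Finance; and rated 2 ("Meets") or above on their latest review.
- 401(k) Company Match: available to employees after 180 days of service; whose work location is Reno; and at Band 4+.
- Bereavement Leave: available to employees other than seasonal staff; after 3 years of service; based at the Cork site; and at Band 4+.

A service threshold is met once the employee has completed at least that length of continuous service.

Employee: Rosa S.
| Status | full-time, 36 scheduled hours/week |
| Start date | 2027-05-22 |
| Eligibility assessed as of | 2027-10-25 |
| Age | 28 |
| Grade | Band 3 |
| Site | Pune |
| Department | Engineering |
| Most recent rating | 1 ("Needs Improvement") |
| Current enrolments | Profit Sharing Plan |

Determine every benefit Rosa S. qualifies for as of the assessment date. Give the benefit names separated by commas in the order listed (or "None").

Profit Sharing Plan

Service from 2027-05-22 to 2027-10-25: 156 days.
Health Insurance — status full-time ✗ (requires seasonal) → not eligible.
Retirement Savings Plan — status full-time ✓; service 156 days < 3 years (≈1095 days) ✗ → not eligible.
Education Assistance — status full-time ✓ (not excluded); service 156 days < 9 months (≈270 days) ✗ → not eligible.
Paid Parental Leave — service 156 days < 9 months (≈270 days) ✗ → not eligible.
Profit Sharing Plan — status full-time ✓ (not excluded); service 156 days ≥ 30 days ✓; grade Band 3 ≥ Band 2 ✓ → eligible.
Long-Term Disability — status full-time ✓ (not excluded); service 156 days < 24 months (≈720 days) ✗ → not eligible.
401(k) Company Match — service 156 days < 180 days ✗ → not eligible.
Bereavement Leave — status full-time ✓ (not excluded); service 156 days < 3 years (≈1095 days) ✗ → not eligible.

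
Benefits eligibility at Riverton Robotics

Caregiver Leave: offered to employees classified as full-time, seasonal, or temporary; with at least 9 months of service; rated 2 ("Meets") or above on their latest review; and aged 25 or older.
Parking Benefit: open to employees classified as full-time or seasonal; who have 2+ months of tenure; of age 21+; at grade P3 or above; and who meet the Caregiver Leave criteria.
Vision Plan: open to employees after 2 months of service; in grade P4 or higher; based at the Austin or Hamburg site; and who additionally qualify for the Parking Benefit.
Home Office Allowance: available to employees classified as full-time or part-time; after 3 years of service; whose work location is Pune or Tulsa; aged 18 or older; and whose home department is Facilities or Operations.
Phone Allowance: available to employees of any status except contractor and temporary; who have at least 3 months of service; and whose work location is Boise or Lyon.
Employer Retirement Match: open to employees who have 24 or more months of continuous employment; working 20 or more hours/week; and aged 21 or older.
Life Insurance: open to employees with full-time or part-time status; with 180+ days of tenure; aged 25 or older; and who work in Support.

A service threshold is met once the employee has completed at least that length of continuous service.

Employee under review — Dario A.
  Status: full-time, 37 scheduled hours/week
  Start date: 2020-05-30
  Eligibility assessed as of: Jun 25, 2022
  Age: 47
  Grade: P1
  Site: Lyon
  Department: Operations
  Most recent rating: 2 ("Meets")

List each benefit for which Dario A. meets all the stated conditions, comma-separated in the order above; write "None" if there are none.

Caregiver Leave, Phone Allowance, Employer Retirement Match

Service from 2020-05-30 to Jun 25, 2022: 756 days.
Caregiver Leave — status full-time ✓; service 756 days ≥ 9 months (≈270 days) ✓; rating 2 ≥ 2 ✓; age 47 ≥ 25 ✓ → eligible.
Parking Benefit — status full-time ✓; service 756 days ≥ 2 months (≈60 days) ✓; age 47 ≥ 21 ✓; grade P1 < P3 ✗ → not eligible.
Vision Plan — service 756 days ≥ 2 months (≈60 days) ✓; grade P1 < P4 ✗ → not eligible.
Home Office Allowance — status full-time ✓; service 756 days < 3 years (≈1095 days) ✗ → not eligible.
Phone Allowance — status full-time ✓ (not excluded); service 756 days ≥ 3 months (≈90 days) ✓; site Lyon ✓ → eligible.
Employer Retirement Match — service 756 days ≥ 24 months (≈720 days) ✓; 37 hrs/wk ≥ 20 ✓; age 47 ≥ 21 ✓ → eligible.
Life Insurance — status full-time ✓; service 756 days ≥ 180 days ✓; age 47 ≥ 25 ✓; dept Operations ✗ → not eligible.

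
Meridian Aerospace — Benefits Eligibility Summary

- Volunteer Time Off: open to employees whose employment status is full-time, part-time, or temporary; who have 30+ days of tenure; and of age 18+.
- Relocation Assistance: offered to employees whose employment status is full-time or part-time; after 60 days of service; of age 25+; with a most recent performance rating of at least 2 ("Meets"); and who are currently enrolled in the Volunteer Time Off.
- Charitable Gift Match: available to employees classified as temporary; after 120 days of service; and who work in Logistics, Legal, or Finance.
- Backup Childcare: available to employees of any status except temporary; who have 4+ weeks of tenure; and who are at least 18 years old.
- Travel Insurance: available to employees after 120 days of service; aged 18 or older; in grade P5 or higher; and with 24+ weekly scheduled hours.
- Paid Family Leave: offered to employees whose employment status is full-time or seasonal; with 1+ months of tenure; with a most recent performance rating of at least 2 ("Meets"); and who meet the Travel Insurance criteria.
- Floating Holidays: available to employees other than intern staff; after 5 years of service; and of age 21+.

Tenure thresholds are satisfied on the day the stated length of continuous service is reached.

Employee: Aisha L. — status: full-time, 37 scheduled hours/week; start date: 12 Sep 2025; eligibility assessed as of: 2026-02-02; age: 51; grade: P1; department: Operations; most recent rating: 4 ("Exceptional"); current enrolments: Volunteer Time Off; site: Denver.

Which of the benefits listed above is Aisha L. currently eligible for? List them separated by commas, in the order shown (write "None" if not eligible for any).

Volunteer Time Off, Relocation Assistance, Backup Childcare

Service from 12 Sep 2025 to 2026-02-02: 143 days.
Volunteer Time Off — status full-time ✓; service 143 days ≥ 30 days ✓; age 51 ≥ 18 ✓ → eligible.
Relocation Assistance — status full-time ✓; service 143 days ≥ 60 days ✓; age 51 ≥ 25 ✓; rating 4 ≥ 2 ✓; enrolled in Volunteer Time Off ✓ → eligible.
Charitable Gift Match — status full-time ✗ (requires temporary) → not eligible.
Backup Childcare — status full-time ✓ (not excluded); service 143 days ≥ 4 weeks (≈28 days) ✓; age 51 ≥ 18 ✓ → eligible.
Travel Insurance — service 143 days ≥ 120 days ✓; age 51 ≥ 18 ✓; grade P1 < P5 ✗ → not eligible.
Paid Family Leave — status full-time ✓; service 143 days ≥ 1 month (≈30 days) ✓; rating 4 ≥ 2 ✓; not eligible for Travel Insurance ✗ → not eligible.
Floating Holidays — status full-time ✓ (not excluded); service 143 days < 5 years (≈1825 days) ✗ → not eligible.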